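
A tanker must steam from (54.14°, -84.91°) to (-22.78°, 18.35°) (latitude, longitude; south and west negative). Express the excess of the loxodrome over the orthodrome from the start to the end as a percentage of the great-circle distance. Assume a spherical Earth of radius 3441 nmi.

Great circle: σ = 2.0238 rad → d_gc = Rσ = 6964.0 nmi
Rhumb: Δφ = -1.3425, Δλ = +1.8022, Δψ = -1.5368, q = Δφ/Δψ = 0.8736 → d_rh = R√(Δφ²+q²Δλ²) = 7119.5 nmi
Excess = (7119.5 − 6964.0) / 6964.0 = 155.5 / 6964.0 = 2.23% ≈ 2.2%

2.2%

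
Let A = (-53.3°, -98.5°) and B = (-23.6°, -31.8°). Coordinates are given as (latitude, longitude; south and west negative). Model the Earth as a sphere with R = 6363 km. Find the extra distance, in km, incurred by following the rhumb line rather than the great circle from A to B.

160 km

Great circle: cos σ = sin φ₁ sin φ₂ + cos φ₁ cos φ₂ cos Δλ,  σ = 1.0032 rad → d_gc = 6383.4 km
Rhumb line: Δψ = +0.6795, q = Δφ/Δψ = 0.7629, d_rh = R√(Δφ²+q²Δλ²) = 6543.0 km
Excess = 6543.0 − 6383.4 = 159.6 ≈ 160 km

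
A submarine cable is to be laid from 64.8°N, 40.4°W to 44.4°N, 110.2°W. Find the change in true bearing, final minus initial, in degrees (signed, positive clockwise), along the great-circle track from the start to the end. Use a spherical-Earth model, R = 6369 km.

-60.0°

Initial bearing θ₁ = atan2(sin Δλ cos φ₂, cos φ₁ sin φ₂ − sin φ₁ cos φ₂ cos Δλ) = 276.35°
Final bearing θ₂ = (initial bearing from the destination back to the start) + 180° = 216.32°
Δθ = θ₂ − θ₁ = -60.0°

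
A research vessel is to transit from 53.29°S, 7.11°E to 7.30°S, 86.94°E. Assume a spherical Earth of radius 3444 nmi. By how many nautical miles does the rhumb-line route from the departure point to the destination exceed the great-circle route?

127 nmi

Great circle: cos σ = sin φ₁ sin φ₂ + cos φ₁ cos φ₂ cos Δλ,  σ = 1.3627 rad → d_gc = 4693.3 nmi
Rhumb line: Δψ = +0.9755, q = Δφ/Δψ = 0.8228, d_rh = R√(Δφ²+q²Δλ²) = 4819.9 nmi
Excess = 4819.9 − 4693.3 = 126.6 ≈ 127 nmi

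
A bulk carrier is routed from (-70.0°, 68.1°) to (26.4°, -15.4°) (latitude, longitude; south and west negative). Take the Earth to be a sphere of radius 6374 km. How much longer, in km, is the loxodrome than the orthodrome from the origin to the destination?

322 km

Great circle: cos σ = sin φ₁ sin φ₂ + cos φ₁ cos φ₂ cos Δλ,  σ = 1.9640 rad → d_gc = 12518.5 km
Rhumb line: Δψ = +2.2134, q = Δφ/Δψ = 0.7601, d_rh = R√(Δφ²+q²Δλ²) = 12840.1 km
Excess = 12840.1 − 12518.5 = 321.6 ≈ 322 km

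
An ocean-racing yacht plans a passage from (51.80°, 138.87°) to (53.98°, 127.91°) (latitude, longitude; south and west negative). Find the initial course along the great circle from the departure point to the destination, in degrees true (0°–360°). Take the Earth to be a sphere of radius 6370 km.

292.6°

N = sin Δλ·cos φ₂ = -0.1118;  D = cos φ₁ sin φ₂ − sin φ₁ cos φ₂ cos Δλ = +0.0465
initial course = atan2(N, D) = 292.57°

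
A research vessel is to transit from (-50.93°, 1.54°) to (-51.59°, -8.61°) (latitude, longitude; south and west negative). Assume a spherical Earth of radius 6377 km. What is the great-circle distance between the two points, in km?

cos σ = sin φ₁ sin φ₂ + cos φ₁ cos φ₂ cos Δλ
      = sin(-50.93°)sin(-51.59°) + cos(-50.93°)cos(-51.59°)cos(-10.15°) = 0.9938
σ = 6.381° → d = Rσ = 6377·0.11136 = 710 km

710 km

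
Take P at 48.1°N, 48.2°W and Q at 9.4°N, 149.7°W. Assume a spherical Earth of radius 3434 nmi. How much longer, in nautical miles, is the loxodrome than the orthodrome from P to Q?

236 nmi

Great circle: cos σ = sin φ₁ sin φ₂ + cos φ₁ cos φ₂ cos Δλ,  σ = 1.5806 rad → d_gc = 5427.7 nmi
Rhumb line: Δψ = -0.7953, q = Δφ/Δψ = 0.8493, d_rh = R√(Δφ²+q²Δλ²) = 5663.5 nmi
Excess = 5663.5 − 5427.7 = 235.8 ≈ 236 nmi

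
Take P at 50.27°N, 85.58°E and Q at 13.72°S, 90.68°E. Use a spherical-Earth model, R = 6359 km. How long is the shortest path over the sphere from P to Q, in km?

cos σ = sin φ₁ sin φ₂ + cos φ₁ cos φ₂ cos Δλ
      = sin(50.27°)sin(-13.72°) + cos(50.27°)cos(-13.72°)cos(5.10°) = 0.4361
σ = 64.147° → d = Rσ = 6359·1.11957 = 7119 km

7119 km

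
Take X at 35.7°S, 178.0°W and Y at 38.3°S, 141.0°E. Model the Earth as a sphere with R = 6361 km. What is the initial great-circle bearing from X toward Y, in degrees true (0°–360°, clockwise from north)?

253.0°

θ = atan2( sin Δλ·cos φ₂ ,  cos φ₁ sin φ₂ − sin φ₁ cos φ₂ cos Δλ )
  = atan2(-0.5149, -0.1577) = 252.97°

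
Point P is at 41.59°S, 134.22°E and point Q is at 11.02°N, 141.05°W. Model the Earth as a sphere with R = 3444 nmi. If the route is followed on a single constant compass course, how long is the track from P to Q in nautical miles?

5672 nmi

Rhumb course C = atan2(Δλ, Δψ) with Δψ = ln[tan(π/4+φ₂/2)/tan(π/4+φ₁/2)] = +0.9931, Δλ = +1.4788 → C = 56.12°
d = R·|Δφ| / |cos C| = 3444·0.91822 / 0.55750 = 5672 nmi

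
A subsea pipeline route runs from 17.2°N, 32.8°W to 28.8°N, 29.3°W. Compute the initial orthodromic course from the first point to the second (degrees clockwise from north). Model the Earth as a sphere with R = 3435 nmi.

N = sin Δλ·cos φ₂ = +0.0535;  D = cos φ₁ sin φ₂ − sin φ₁ cos φ₂ cos Δλ = +0.2016
initial course = atan2(N, D) = 14.86°

14.9°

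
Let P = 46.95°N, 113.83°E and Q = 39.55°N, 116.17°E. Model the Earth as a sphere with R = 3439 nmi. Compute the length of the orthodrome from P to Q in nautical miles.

cos σ = sin φ₁ sin φ₂ + cos φ₁ cos φ₂ cos Δλ
      = sin(46.95°)sin(39.55°) + cos(46.95°)cos(39.55°)cos(2.34°) = 0.9912
σ = 7.593° → d = Rσ = 3439·0.13252 = 456 nmi

456 nmi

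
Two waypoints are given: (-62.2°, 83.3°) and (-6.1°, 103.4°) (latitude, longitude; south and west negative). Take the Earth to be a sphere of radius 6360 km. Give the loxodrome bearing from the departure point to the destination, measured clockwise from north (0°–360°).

15.2°

Meridional parts: M(φ₁)=-1.3964, M(φ₂)=-0.1067 → ΔM = +1.2898;  Δλ = +0.3508 rad
tan C = Δλ / ΔM = +0.2720 → C = 15.22°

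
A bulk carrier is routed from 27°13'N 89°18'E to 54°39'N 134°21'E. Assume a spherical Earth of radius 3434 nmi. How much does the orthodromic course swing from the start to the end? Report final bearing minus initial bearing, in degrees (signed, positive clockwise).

At departure: θ₁ = atan2(sin Δλ cos φ₂, cos φ₁ sin φ₂ − sin φ₁ cos φ₂ cos Δλ) = 37.25°
At arrival: θ₂ = atan2(sin Δλ cos φ₁, −cos φ₂ sin φ₁ + sin φ₂ cos φ₁ cos Δλ) = 68.51°
Δθ = θ₂ − θ₁ = +31.3°

+31.3°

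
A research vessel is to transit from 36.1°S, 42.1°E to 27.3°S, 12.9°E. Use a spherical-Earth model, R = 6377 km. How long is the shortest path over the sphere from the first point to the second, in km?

2920 km

cos σ = sin φ₁ sin φ₂ + cos φ₁ cos φ₂ cos Δλ
      = sin(-36.10°)sin(-27.30°) + cos(-36.10°)cos(-27.30°)cos(-29.20°) = 0.8970
σ = 26.235° → d = Rσ = 6377·0.45789 = 2920 km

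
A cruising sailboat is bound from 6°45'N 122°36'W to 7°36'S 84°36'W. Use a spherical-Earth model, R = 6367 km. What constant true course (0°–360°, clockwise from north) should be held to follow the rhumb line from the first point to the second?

110.7°

Meridional parts: M(φ₁)=+0.1181, M(φ₂)=-0.1330 → ΔM = -0.2511;  Δλ = +0.6632 rad
tan C = Δλ / ΔM = -2.6411 → C = 110.74°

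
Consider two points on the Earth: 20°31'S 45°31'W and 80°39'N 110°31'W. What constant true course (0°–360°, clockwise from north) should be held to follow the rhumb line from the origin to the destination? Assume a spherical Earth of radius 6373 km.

Δψ = ln[tan(π/4+φ₂/2)/tan(π/4+φ₁/2)] = +2.8698
Δλ = -1.1345 rad (taken the short way round)
course = atan2(Δλ, Δψ) = 338.43°

338.4°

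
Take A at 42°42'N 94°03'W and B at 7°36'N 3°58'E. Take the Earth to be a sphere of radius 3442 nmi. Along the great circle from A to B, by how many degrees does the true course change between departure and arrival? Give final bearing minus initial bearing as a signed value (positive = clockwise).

+54.3°

At departure: θ₁ = atan2(sin Δλ cos φ₂, cos φ₁ sin φ₂ − sin φ₁ cos φ₂ cos Δλ) = 78.99°
At arrival: θ₂ = atan2(sin Δλ cos φ₁, −cos φ₂ sin φ₁ + sin φ₂ cos φ₁ cos Δλ) = 133.30°
Δθ = θ₂ − θ₁ = +54.3°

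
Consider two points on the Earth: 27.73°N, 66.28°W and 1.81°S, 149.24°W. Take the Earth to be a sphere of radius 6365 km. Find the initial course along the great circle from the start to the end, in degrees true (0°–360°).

265.1°

N = sin Δλ·cos φ₂ = -0.9920;  D = cos φ₁ sin φ₂ − sin φ₁ cos φ₂ cos Δλ = -0.0850
initial course = atan2(N, D) = 265.10°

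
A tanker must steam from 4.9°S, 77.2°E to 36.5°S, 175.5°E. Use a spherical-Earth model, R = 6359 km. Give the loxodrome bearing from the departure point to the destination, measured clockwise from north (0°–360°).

Δψ = ln[tan(π/4+φ₂/2)/tan(π/4+φ₁/2)] = -0.5995
Δλ = +1.7157 rad (taken the short way round)
course = atan2(Δλ, Δψ) = 109.26°

109.3°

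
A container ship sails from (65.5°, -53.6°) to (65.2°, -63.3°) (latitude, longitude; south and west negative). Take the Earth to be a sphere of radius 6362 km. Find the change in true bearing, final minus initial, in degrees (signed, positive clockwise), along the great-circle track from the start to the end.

-8.8°

Initial bearing θ₁ = atan2(sin Δλ cos φ₂, cos φ₁ sin φ₂ − sin φ₁ cos φ₂ cos Δλ) = 270.18°
Final bearing θ₂ = (initial bearing from the destination back to the start) + 180° = 261.36°
Δθ = θ₂ − θ₁ = -8.8°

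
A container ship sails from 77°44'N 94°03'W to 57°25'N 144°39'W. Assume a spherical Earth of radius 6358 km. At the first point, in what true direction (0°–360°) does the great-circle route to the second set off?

N = sin Δλ·cos φ₂ = -0.4161;  D = cos φ₁ sin φ₂ − sin φ₁ cos φ₂ cos Δλ = -0.1550
initial course = atan2(N, D) = 249.57°

249.6°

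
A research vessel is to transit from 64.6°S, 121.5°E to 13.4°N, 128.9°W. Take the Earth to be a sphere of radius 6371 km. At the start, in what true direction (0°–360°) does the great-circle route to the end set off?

102.0°

N = sin Δλ·cos φ₂ = +0.9164;  D = cos φ₁ sin φ₂ − sin φ₁ cos φ₂ cos Δλ = -0.1954
initial course = atan2(N, D) = 102.03°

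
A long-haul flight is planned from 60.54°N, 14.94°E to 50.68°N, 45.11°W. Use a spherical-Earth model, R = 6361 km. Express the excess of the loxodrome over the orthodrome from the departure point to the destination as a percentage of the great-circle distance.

3.3%

Great circle: σ = 0.5932 rad → d_gc = Rσ = 3773.1 km
Rhumb: Δφ = -0.1721, Δλ = -1.0481, Δψ = -0.3067, q = Δφ/Δψ = 0.5611 → d_rh = R√(Δφ²+q²Δλ²) = 3897.8 km
Excess = (3897.8 − 3773.1) / 3773.1 = 124.7 / 3773.1 = 3.30% ≈ 3.3%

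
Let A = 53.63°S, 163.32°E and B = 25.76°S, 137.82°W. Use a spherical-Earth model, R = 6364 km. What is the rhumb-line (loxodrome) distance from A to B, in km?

Δψ = ln[tan(π/4+φ₂/2)/tan(π/4+φ₁/2)] = +0.6477;  Δφ = +0.4864 rad,  Δλ = +1.0273 rad
q = Δφ/Δψ = 0.7510
d = R·√(Δφ² + q²Δλ²) = 6364·0.91206 = 5804 km

5804 km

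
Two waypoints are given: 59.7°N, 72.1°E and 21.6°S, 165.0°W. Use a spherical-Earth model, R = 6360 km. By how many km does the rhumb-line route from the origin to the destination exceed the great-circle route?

Great circle: cos σ = sin φ₁ sin φ₂ + cos φ₁ cos φ₂ cos Δλ,  σ = 2.1805 rad → d_gc = 13868.1 km
Rhumb line: Δψ = -1.6928, q = Δφ/Δψ = 0.8382, d_rh = R√(Δφ²+q²Δλ²) = 14567.5 km
Excess = 14567.5 − 13868.1 = 699.4 ≈ 699 km

699 km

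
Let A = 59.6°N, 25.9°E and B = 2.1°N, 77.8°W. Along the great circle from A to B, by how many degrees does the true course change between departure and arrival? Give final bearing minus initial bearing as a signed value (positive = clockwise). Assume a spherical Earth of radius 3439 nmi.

-73.3°

Initial bearing θ₁ = atan2(sin Δλ cos φ₂, cos φ₁ sin φ₂ − sin φ₁ cos φ₂ cos Δλ) = 282.92°
Final bearing θ₂ = (initial bearing from the destination back to the start) + 180° = 209.57°
Δθ = θ₂ − θ₁ = -73.3°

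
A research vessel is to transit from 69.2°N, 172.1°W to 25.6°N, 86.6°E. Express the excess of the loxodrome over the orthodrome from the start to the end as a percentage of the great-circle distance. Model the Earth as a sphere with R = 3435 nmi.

Great circle: σ = 1.2226 rad → d_gc = Rσ = 4199.7 nmi
Rhumb: Δφ = -0.7610, Δλ = -1.7680, Δψ = -1.2329, q = Δφ/Δψ = 0.6172 → d_rh = R√(Δφ²+q²Δλ²) = 4569.8 nmi
Excess = (4569.8 − 4199.7) / 4199.7 = 370.1 / 4199.7 = 8.81% ≈ 8.8%

8.8%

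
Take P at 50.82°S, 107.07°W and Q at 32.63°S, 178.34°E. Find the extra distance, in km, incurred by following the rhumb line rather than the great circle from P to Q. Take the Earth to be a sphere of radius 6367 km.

Great circle: cos σ = sin φ₁ sin φ₂ + cos φ₁ cos φ₂ cos Δλ,  σ = 0.9772 rad → d_gc = 6221.8 km
Rhumb line: Δψ = +0.4301, q = Δφ/Δψ = 0.7381, d_rh = R√(Δφ²+q²Δλ²) = 6443.6 km
Excess = 6443.6 − 6221.8 = 221.8 ≈ 222 km

222 km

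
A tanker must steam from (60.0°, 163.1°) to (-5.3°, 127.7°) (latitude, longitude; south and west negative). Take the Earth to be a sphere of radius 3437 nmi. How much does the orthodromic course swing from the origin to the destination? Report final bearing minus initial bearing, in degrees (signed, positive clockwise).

-19.8°

Initial bearing θ₁ = atan2(sin Δλ cos φ₂, cos φ₁ sin φ₂ − sin φ₁ cos φ₂ cos Δλ) = 217.60°
Final bearing θ₂ = (initial bearing from the destination back to the start) + 180° = 197.84°
Δθ = θ₂ − θ₁ = -19.8°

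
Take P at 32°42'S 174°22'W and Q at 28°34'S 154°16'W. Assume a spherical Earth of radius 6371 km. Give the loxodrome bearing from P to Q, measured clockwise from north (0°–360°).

76.6°

Δψ = ln[tan(π/4+φ₂/2)/tan(π/4+φ₁/2)] = +0.0839
Δλ = +0.3508 rad (taken the short way round)
course = atan2(Δλ, Δψ) = 76.55°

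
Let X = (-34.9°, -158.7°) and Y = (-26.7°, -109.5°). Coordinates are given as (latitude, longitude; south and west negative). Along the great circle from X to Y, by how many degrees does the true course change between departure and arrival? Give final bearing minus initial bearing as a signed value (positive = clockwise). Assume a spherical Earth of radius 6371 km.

-26.5°

Initial bearing θ₁ = atan2(sin Δλ cos φ₂, cos φ₁ sin φ₂ − sin φ₁ cos φ₂ cos Δλ) = 92.92°
Final bearing θ₂ = (initial bearing from the destination back to the start) + 180° = 66.47°
Δθ = θ₂ − θ₁ = -26.5°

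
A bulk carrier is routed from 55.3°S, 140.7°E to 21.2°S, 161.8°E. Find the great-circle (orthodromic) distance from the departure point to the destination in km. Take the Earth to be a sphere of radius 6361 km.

Haversine: a = sin²(Δφ/2)+cos φ₁ cos φ₂ sin²(Δλ/2) = 0.10376;  σ = 2·atan2(√a,√(1−a))
σ = 37.583° → d = Rσ = 6361·0.65594 = 4172 km

4172 km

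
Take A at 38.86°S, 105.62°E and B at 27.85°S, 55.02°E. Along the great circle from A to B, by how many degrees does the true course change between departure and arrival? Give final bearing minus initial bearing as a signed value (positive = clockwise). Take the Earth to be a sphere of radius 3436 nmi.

+29.3°

At departure: θ₁ = atan2(sin Δλ cos φ₂, cos φ₁ sin φ₂ − sin φ₁ cos φ₂ cos Δλ) = 269.02°
At arrival: θ₂ = atan2(sin Δλ cos φ₁, −cos φ₂ sin φ₁ + sin φ₂ cos φ₁ cos Δλ) = 298.29°
Δθ = θ₂ − θ₁ = +29.3°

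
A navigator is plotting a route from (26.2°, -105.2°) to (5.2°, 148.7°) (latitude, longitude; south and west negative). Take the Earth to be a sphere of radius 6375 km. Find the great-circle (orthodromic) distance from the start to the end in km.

cos σ = sin φ₁ sin φ₂ + cos φ₁ cos φ₂ cos Δλ
      = sin(26.20°)sin(5.20°) + cos(26.20°)cos(5.20°)cos(-106.10°) = -0.2078
σ = 101.993° → d = Rσ = 6375·1.78011 = 11348 km

11348 km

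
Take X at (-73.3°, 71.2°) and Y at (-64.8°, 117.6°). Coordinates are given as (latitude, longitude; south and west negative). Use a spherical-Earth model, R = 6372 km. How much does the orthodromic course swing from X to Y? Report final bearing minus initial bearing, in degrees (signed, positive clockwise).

At departure: θ₁ = atan2(sin Δλ cos φ₂, cos φ₁ sin φ₂ − sin φ₁ cos φ₂ cos Δλ) = 86.06°
At arrival: θ₂ = atan2(sin Δλ cos φ₁, −cos φ₂ sin φ₁ + sin φ₂ cos φ₁ cos Δλ) = 42.32°
Δθ = θ₂ − θ₁ = -43.7°

-43.7°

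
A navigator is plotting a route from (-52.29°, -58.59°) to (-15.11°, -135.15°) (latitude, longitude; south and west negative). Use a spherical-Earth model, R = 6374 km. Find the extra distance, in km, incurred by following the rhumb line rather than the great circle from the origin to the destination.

219 km

Great circle: cos σ = sin φ₁ sin φ₂ + cos φ₁ cos φ₂ cos Δλ,  σ = 1.2202 rad → d_gc = 7777.4 km
Rhumb line: Δψ = +0.8076, q = Δφ/Δψ = 0.8035, d_rh = R√(Δφ²+q²Δλ²) = 7996.5 km
Excess = 7996.5 − 7777.4 = 219.1 ≈ 219 km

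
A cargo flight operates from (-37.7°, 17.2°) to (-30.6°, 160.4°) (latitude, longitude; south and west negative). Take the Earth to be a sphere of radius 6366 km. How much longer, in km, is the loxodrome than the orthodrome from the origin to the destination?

1671 km

Great circle: cos σ = sin φ₁ sin φ₂ + cos φ₁ cos φ₂ cos Δλ,  σ = 1.8070 rad → d_gc = 11503.5 km
Rhumb line: Δψ = +0.1499, q = Δφ/Δψ = 0.8266, d_rh = R√(Δφ²+q²Δλ²) = 13174.6 km
Excess = 13174.6 − 11503.5 = 1671.1 ≈ 1671 km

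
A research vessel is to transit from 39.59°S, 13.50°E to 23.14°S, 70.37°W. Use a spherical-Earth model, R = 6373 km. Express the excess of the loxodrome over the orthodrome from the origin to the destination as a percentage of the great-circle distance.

2.9%

Great circle: σ = 1.2386 rad → d_gc = Rσ = 7893.7 km
Rhumb: Δφ = +0.2871, Δλ = -1.4638, Δψ = +0.3383, q = Δφ/Δψ = 0.8487 → d_rh = R√(Δφ²+q²Δλ²) = 8126.3 km
Excess = (8126.3 − 7893.7) / 7893.7 = 232.6 / 7893.7 = 2.947% ≈ 2.9%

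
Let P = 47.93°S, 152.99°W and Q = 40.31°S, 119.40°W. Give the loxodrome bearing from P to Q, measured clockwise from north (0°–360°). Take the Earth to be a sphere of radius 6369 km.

Δψ = ln[tan(π/4+φ₂/2)/tan(π/4+φ₁/2)] = +0.1857
Δλ = +0.5863 rad (taken the short way round)
course = atan2(Δλ, Δψ) = 72.43°

72.4°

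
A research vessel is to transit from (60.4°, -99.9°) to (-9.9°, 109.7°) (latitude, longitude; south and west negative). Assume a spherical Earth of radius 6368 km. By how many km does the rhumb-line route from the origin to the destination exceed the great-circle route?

1826 km

Great circle: cos σ = sin φ₁ sin φ₂ + cos φ₁ cos φ₂ cos Δλ,  σ = 2.1804 rad → d_gc = 13885.0 km
Rhumb line: Δψ = -1.5047, q = Δφ/Δψ = 0.8154, d_rh = R√(Δφ²+q²Δλ²) = 15711.4 km
Excess = 15711.4 − 13885.0 = 1826.4 ≈ 1826 km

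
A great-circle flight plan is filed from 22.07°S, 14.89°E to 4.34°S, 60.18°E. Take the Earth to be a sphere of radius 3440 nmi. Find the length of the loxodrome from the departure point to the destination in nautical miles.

2842 nmi

Δψ = ln[tan(π/4+φ₂/2)/tan(π/4+φ₁/2)] = +0.3193;  Δφ = +0.3094 rad,  Δλ = +0.7905 rad
q = Δφ/Δψ = 0.9692
d = R·√(Δφ² + q²Δλ²) = 3440·0.82627 = 2842 nmi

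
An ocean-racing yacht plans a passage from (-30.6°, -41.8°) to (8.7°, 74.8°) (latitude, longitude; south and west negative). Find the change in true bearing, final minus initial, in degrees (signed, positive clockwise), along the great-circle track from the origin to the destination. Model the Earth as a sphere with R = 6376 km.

-36.2°

Initial bearing θ₁ = atan2(sin Δλ cos φ₂, cos φ₁ sin φ₂ − sin φ₁ cos φ₂ cos Δλ) = 96.14°
Final bearing θ₂ = (initial bearing from the destination back to the start) + 180° = 59.97°
Δθ = θ₂ − θ₁ = -36.2°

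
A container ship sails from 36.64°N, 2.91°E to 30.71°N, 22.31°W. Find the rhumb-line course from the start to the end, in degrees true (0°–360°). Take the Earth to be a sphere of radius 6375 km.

Meridional parts: M(φ₁)=+0.6881, M(φ₂)=+0.5637 → ΔM = -0.1245;  Δλ = -0.4402 rad
tan C = Δλ / ΔM = +3.5363 → C = 254.21°

254.2°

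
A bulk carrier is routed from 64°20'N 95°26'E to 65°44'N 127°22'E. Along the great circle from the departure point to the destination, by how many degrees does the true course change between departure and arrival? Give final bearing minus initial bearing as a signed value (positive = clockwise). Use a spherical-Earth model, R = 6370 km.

At departure: θ₁ = atan2(sin Δλ cos φ₂, cos φ₁ sin φ₂ − sin φ₁ cos φ₂ cos Δλ) = 69.68°
At arrival: θ₂ = atan2(sin Δλ cos φ₁, −cos φ₂ sin φ₁ + sin φ₂ cos φ₁ cos Δλ) = 98.77°
Δθ = θ₂ − θ₁ = +29.1°

+29.1°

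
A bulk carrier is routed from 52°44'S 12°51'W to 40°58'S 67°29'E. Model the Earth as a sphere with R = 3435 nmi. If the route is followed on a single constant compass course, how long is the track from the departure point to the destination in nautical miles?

3350 nmi

Rhumb course C = atan2(Δλ, Δψ) with Δψ = ln[tan(π/4+φ₂/2)/tan(π/4+φ₁/2)] = +0.3020, Δλ = +1.4021 → C = 77.84°
d = R·|Δφ| / |cos C| = 3435·0.20537 / 0.21059 = 3350 nmi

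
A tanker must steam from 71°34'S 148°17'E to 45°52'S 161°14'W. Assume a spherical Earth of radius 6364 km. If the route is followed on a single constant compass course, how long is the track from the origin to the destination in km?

3962 km

Δψ = ln[tan(π/4+φ₂/2)/tan(π/4+φ₁/2)] = +0.9156;  Δφ = +0.4485 rad,  Δλ = +0.8811 rad
q = Δφ/Δψ = 0.4899
d = R·√(Δφ² + q²Δλ²) = 6364·0.62251 = 3962 km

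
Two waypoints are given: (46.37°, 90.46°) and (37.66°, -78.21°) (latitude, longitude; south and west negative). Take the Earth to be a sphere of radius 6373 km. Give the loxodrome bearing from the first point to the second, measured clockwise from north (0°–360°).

Δψ = ln[tan(π/4+φ₂/2)/tan(π/4+φ₁/2)] = -0.2051
Δλ = -2.9438 rad (taken the short way round)
course = atan2(Δλ, Δψ) = 266.01°

266.0°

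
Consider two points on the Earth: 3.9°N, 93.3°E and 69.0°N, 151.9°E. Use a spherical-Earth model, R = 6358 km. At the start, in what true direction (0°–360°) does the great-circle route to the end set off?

18.4°

N = sin Δλ·cos φ₂ = +0.3059;  D = cos φ₁ sin φ₂ − sin φ₁ cos φ₂ cos Δλ = +0.9187
initial course = atan2(N, D) = 18.42°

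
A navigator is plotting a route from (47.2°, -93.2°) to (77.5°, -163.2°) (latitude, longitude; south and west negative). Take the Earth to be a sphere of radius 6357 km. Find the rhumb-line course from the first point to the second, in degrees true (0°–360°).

Meridional parts: M(φ₁)=+0.9368, M(φ₂)=+2.2117 → ΔM = +1.2749;  Δλ = -1.2217 rad
tan C = Δλ / ΔM = -0.9583 → C = 316.22°

316.2°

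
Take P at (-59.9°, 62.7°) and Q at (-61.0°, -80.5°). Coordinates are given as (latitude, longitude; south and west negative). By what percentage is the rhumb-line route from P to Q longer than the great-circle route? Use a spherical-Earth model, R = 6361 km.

26.6%

Great circle: σ = 0.9740 rad → d_gc = Rσ = 6195.6 km
Rhumb: Δφ = -0.0192, Δλ = -2.4993, Δψ = -0.0389, q = Δφ/Δψ = 0.4931 → d_rh = R√(Δφ²+q²Δλ²) = 7840.8 km
Excess = (7840.8 − 6195.6) / 6195.6 = 1645.2 / 6195.6 = 26.554% ≈ 26.6%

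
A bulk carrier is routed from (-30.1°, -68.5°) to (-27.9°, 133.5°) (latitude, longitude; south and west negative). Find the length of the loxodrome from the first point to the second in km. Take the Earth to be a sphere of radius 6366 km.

Δψ = ln[tan(π/4+φ₂/2)/tan(π/4+φ₁/2)] = +0.0439;  Δφ = +0.0384 rad,  Δλ = -2.7576 rad
q = Δφ/Δψ = 0.8745
d = R·√(Δφ² + q²Δλ²) = 6366·2.41194 = 15354 km

15354 km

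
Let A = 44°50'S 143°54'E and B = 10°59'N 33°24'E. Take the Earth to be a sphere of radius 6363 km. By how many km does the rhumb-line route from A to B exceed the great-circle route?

Great circle: cos σ = sin φ₁ sin φ₂ + cos φ₁ cos φ₂ cos Δλ,  σ = 1.9586 rad → d_gc = 12462.4 km
Rhumb line: Δψ = +1.0701, q = Δφ/Δψ = 0.9103, d_rh = R√(Δφ²+q²Δλ²) = 12775.8 km
Excess = 12775.8 − 12462.4 = 313.4 ≈ 313 km

313 km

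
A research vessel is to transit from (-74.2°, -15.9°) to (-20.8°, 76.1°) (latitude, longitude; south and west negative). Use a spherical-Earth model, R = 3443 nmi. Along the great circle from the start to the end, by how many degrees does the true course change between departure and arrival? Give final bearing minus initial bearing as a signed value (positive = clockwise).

-81.0°

Initial bearing θ₁ = atan2(sin Δλ cos φ₂, cos φ₁ sin φ₂ − sin φ₁ cos φ₂ cos Δλ) = 97.81°
Final bearing θ₂ = (initial bearing from the destination back to the start) + 180° = 16.77°
Δθ = θ₂ − θ₁ = -81.0°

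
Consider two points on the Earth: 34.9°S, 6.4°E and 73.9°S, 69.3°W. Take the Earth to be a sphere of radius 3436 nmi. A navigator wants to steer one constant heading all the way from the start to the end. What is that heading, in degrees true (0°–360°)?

225.3°

Meridional parts: M(φ₁)=-0.6507, M(φ₂)=-1.9559 → ΔM = -1.3052;  Δλ = -1.3212 rad
tan C = Δλ / ΔM = +1.0122 → C = 225.35°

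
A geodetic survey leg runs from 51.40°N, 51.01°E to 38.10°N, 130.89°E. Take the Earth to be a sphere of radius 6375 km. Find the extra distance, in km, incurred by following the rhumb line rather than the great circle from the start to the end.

283 km

Great circle: cos σ = sin φ₁ sin φ₂ + cos φ₁ cos φ₂ cos Δλ,  σ = 0.9661 rad → d_gc = 6159.0 km
Rhumb line: Δψ = -0.3291, q = Δφ/Δψ = 0.7054, d_rh = R√(Δφ²+q²Δλ²) = 6442.0 km
Excess = 6442.0 − 6159.0 = 283.0 ≈ 283 km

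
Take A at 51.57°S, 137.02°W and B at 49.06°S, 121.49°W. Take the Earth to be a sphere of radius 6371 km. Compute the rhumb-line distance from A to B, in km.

Rhumb course C = atan2(Δλ, Δψ) with Δψ = ln[tan(π/4+φ₂/2)/tan(π/4+φ₁/2)] = +0.0686, Δλ = +0.2710 → C = 75.79°
d = R·|Δφ| / |cos C| = 6371·0.04381 / 0.24544 = 1137 km

1137 km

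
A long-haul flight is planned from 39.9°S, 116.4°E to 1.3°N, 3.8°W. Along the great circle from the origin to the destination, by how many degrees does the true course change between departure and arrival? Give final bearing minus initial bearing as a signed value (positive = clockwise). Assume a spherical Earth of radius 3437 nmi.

Initial bearing θ₁ = atan2(sin Δλ cos φ₂, cos φ₁ sin φ₂ − sin φ₁ cos φ₂ cos Δλ) = 250.55°
Final bearing θ₂ = (initial bearing from the destination back to the start) + 180° = 313.65°
Δθ = θ₂ − θ₁ = +63.1°

+63.1°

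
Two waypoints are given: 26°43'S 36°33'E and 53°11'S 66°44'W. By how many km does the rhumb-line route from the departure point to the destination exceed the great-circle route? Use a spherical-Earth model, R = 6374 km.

618 km

Great circle: cos σ = sin φ₁ sin φ₂ + cos φ₁ cos φ₂ cos Δλ,  σ = 1.3316 rad → d_gc = 8487.6 km
Rhumb line: Δψ = -0.6160, q = Δφ/Δψ = 0.7499, d_rh = R√(Δφ²+q²Δλ²) = 9105.5 km
Excess = 9105.5 − 8487.6 = 617.9 ≈ 618 km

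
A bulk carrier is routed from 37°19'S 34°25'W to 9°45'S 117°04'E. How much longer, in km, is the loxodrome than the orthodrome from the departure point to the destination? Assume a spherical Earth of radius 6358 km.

1541 km

Great circle: cos σ = sin φ₁ sin φ₂ + cos φ₁ cos φ₂ cos Δλ,  σ = 2.1970 rad → d_gc = 13968.4 km
Rhumb line: Δψ = +0.5319, q = Δφ/Δψ = 0.9045, d_rh = R√(Δφ²+q²Δλ²) = 15509.2 km
Excess = 15509.2 − 13968.4 = 1540.8 ≈ 1541 km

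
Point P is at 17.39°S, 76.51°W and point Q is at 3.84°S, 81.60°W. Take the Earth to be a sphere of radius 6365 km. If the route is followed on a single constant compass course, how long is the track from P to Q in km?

1604 km

Δψ = ln[tan(π/4+φ₂/2)/tan(π/4+φ₁/2)] = +0.2412;  Δφ = +0.2365 rad,  Δλ = -0.0888 rad
q = Δφ/Δψ = 0.9804
d = R·√(Δφ² + q²Δλ²) = 6365·0.25202 = 1604 km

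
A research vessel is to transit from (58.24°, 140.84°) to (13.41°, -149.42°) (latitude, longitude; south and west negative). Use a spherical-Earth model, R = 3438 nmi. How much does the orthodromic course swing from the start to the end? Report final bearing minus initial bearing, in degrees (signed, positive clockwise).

Initial bearing θ₁ = atan2(sin Δλ cos φ₂, cos φ₁ sin φ₂ − sin φ₁ cos φ₂ cos Δλ) = 100.21°
Final bearing θ₂ = (initial bearing from the destination back to the start) + 180° = 147.82°
Δθ = θ₂ − θ₁ = +47.6°

+47.6°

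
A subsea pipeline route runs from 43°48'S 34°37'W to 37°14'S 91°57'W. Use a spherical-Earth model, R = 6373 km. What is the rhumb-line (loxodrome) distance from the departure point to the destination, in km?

4896 km

Δψ = ln[tan(π/4+φ₂/2)/tan(π/4+φ₁/2)] = +0.1510;  Δφ = +0.1146 rad,  Δλ = -1.0007 rad
q = Δφ/Δψ = 0.7592
d = R·√(Δφ² + q²Δλ²) = 6373·0.76829 = 4896 km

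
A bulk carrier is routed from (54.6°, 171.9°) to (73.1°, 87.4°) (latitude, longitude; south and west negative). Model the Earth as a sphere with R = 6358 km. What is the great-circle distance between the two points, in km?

4133 km

Haversine: a = sin²(Δφ/2)+cos φ₁ cos φ₂ sin²(Δλ/2) = 0.10197;  σ = 2·atan2(√a,√(1−a))
σ = 37.244° → d = Rσ = 6358·0.65003 = 4133 km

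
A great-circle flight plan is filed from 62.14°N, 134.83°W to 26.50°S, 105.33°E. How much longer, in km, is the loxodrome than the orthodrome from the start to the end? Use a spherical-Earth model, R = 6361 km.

641 km

Great circle: cos σ = sin φ₁ sin φ₂ + cos φ₁ cos φ₂ cos Δλ,  σ = 2.2175 rad → d_gc = 14105.6 km
Rhumb line: Δψ = -1.8741, q = Δφ/Δψ = 0.8255, d_rh = R√(Δφ²+q²Δλ²) = 14746.6 km
Excess = 14746.6 − 14105.6 = 641.0 ≈ 641 km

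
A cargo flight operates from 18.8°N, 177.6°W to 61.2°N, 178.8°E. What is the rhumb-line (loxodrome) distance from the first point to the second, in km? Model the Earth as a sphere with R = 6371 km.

4724 km

Δψ = ln[tan(π/4+φ₂/2)/tan(π/4+φ₁/2)] = +1.0255;  Δφ = +0.7400 rad,  Δλ = -0.0628 rad
q = Δφ/Δψ = 0.7217
d = R·√(Δφ² + q²Δλ²) = 6371·0.74141 = 4724 km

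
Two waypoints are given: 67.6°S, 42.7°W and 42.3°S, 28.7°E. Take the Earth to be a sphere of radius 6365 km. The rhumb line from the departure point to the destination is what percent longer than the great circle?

Great circle: σ = 0.7783 rad → d_gc = Rσ = 4953.7 km
Rhumb: Δφ = +0.4416, Δλ = +1.2462, Δψ = +0.8032, q = Δφ/Δψ = 0.5497 → d_rh = R√(Δφ²+q²Δλ²) = 5187.8 km
Excess = (5187.8 − 4953.7) / 4953.7 = 234.1 / 4953.7 = 4.73% ≈ 4.7%

4.7%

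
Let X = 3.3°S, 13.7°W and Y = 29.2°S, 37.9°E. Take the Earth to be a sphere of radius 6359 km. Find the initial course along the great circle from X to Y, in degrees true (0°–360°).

θ = atan2( sin Δλ·cos φ₂ ,  cos φ₁ sin φ₂ − sin φ₁ cos φ₂ cos Δλ )
  = atan2(+0.6841, -0.4558) = 123.68°

123.7°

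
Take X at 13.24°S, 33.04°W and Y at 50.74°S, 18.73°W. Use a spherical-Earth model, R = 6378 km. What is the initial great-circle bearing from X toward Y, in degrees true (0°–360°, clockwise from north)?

θ = atan2( sin Δλ·cos φ₂ ,  cos φ₁ sin φ₂ − sin φ₁ cos φ₂ cos Δλ )
  = atan2(+0.1564, -0.6133) = 165.69°

165.7°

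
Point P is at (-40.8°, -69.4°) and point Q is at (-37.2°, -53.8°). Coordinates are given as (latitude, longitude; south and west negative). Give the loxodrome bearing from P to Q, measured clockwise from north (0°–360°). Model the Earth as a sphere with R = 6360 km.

Δψ = ln[tan(π/4+φ₂/2)/tan(π/4+φ₁/2)] = +0.0809
Δλ = +0.2723 rad (taken the short way round)
course = atan2(Δλ, Δψ) = 73.46°

73.5°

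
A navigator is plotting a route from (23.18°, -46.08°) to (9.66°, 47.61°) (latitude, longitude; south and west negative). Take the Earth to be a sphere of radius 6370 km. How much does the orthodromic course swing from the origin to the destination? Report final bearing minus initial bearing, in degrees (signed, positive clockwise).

Initial bearing θ₁ = atan2(sin Δλ cos φ₂, cos φ₁ sin φ₂ − sin φ₁ cos φ₂ cos Δλ) = 79.67°
Final bearing θ₂ = (initial bearing from the destination back to the start) + 180° = 113.45°
Δθ = θ₂ − θ₁ = +33.8°

+33.8°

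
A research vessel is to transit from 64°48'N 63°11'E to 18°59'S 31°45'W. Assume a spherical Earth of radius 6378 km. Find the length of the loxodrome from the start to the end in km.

Δψ = ln[tan(π/4+φ₂/2)/tan(π/4+φ₁/2)] = -1.8358;  Δφ = -1.4623 rad,  Δλ = -1.6569 rad
q = Δφ/Δψ = 0.7966
d = R·√(Δφ² + q²Δλ²) = 6378·1.96982 = 12564 km

12564 km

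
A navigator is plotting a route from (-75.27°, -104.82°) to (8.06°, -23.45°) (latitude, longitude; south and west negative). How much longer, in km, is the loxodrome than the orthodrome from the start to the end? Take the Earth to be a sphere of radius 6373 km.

416 km

Great circle: cos σ = sin φ₁ sin φ₂ + cos φ₁ cos φ₂ cos Δλ,  σ = 1.6688 rad → d_gc = 10635.1 km
Rhumb line: Δψ = +2.1871, q = Δφ/Δψ = 0.6650, d_rh = R√(Δφ²+q²Δλ²) = 11051.4 km
Excess = 11051.4 − 10635.1 = 416.3 ≈ 416 km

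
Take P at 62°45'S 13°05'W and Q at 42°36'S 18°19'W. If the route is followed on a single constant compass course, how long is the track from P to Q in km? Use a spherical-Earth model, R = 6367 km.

2265 km

Rhumb course C = atan2(Δλ, Δψ) with Δψ = ln[tan(π/4+φ₂/2)/tan(π/4+φ₁/2)] = +0.5939, Δλ = -0.0913 → C = 351.26°
d = R·|Δφ| / |cos C| = 6367·0.35168 / 0.98838 = 2265 km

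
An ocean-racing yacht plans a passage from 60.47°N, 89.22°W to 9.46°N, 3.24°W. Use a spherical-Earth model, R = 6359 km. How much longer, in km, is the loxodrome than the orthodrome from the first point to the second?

363 km

Great circle: cos σ = sin φ₁ sin φ₂ + cos φ₁ cos φ₂ cos Δλ,  σ = 1.3928 rad → d_gc = 8856.60 km
Rhumb line: Δψ = -1.1676, q = Δφ/Δψ = 0.7625, d_rh = R√(Δφ²+q²Δλ²) = 9219.11 km
Excess = 9219.11 − 8856.60 = 362.51 ≈ 363 km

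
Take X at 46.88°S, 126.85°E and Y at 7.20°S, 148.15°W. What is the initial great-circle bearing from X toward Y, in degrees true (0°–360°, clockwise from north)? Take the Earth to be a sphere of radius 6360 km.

91.3°

θ = atan2( sin Δλ·cos φ₂ ,  cos φ₁ sin φ₂ − sin φ₁ cos φ₂ cos Δλ )
  = atan2(+0.9883, -0.0226) = 91.31°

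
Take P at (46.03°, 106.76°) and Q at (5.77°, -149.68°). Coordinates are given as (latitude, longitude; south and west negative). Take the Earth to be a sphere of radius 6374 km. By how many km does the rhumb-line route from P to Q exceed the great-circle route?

411 km

Great circle: cos σ = sin φ₁ sin φ₂ + cos φ₁ cos φ₂ cos Δλ,  σ = 1.6605 rad → d_gc = 10584.2 km
Rhumb line: Δψ = -0.8062, q = Δφ/Δψ = 0.8716, d_rh = R√(Δφ²+q²Δλ²) = 10995.4 km
Excess = 10995.4 − 10584.2 = 411.2 ≈ 411 km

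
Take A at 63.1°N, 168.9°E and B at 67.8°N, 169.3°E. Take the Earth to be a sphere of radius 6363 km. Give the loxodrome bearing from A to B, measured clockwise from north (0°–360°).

2.0°

Meridional parts: M(φ₁)=+1.4306, M(φ₂)=+1.6287 → ΔM = +0.1980;  Δλ = +0.0070 rad
tan C = Δλ / ΔM = +0.0353 → C = 2.02°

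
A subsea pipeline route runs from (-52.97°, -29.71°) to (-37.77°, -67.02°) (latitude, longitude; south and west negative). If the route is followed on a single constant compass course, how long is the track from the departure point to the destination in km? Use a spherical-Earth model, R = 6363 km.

Δψ = ln[tan(π/4+φ₂/2)/tan(π/4+φ₁/2)] = +0.3811;  Δφ = +0.2653 rad,  Δλ = -0.6512 rad
q = Δφ/Δψ = 0.6962
d = R·√(Δφ² + q²Δλ²) = 6363·0.52526 = 3342 km

3342 km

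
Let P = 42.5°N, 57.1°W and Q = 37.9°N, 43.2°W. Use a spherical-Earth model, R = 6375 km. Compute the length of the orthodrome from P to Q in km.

Haversine: a = sin²(Δφ/2)+cos φ₁ cos φ₂ sin²(Δλ/2) = 0.01013;  σ = 2·atan2(√a,√(1−a))
σ = 11.552° → d = Rσ = 6375·0.20162 = 1285 km

1285 km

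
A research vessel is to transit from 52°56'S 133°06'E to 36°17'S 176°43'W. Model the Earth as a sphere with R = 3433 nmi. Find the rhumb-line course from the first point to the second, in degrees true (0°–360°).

64.8°

Meridional parts: M(φ₁)=-1.0929, M(φ₂)=-0.6804 → ΔM = +0.4125;  Δλ = +0.8759 rad
tan C = Δλ / ΔM = +2.1233 → C = 64.78°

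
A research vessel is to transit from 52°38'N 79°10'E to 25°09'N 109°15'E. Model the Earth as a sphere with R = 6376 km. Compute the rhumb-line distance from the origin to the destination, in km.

Δψ = ln[tan(π/4+φ₂/2)/tan(π/4+φ₁/2)] = -0.6305;  Δφ = -0.4797 rad,  Δλ = +0.5251 rad
q = Δφ/Δψ = 0.7608
d = R·√(Δφ² + q²Δλ²) = 6376·0.62423 = 3980 km

3980 km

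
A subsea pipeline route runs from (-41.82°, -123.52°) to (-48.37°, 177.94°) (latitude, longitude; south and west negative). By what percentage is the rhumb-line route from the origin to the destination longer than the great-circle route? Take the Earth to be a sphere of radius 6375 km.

Great circle: σ = 0.7124 rad → d_gc = Rσ = 4541.7 km
Rhumb: Δφ = -0.1143, Δλ = -1.0217, Δψ = -0.1622, q = Δφ/Δψ = 0.7048 → d_rh = R√(Δφ²+q²Δλ²) = 4648.0 km
Excess = (4648.0 − 4541.7) / 4541.7 = 106.3 / 4541.7 = 2.34% ≈ 2.3%

2.3%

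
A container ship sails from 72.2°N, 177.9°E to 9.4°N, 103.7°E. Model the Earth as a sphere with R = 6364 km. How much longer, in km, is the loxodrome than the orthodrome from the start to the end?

Great circle: cos σ = sin φ₁ sin φ₂ + cos φ₁ cos φ₂ cos Δλ,  σ = 1.3309 rad → d_gc = 8469.70 km
Rhumb line: Δψ = -1.6893, q = Δφ/Δψ = 0.6488, d_rh = R√(Δφ²+q²Δλ²) = 8789.24 km
Excess = 8789.24 − 8469.70 = 319.54 ≈ 320 km

320 km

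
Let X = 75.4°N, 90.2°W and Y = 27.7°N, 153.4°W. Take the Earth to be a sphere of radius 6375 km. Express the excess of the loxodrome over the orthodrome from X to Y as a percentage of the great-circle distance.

3.4%

Great circle: σ = 0.9879 rad → d_gc = Rσ = 6297.8 km
Rhumb: Δφ = -0.8325, Δλ = -1.1030, Δψ = -1.5515, q = Δφ/Δψ = 0.5366 → d_rh = R√(Δφ²+q²Δλ²) = 6512.0 km
Excess = (6512.0 − 6297.8) / 6297.8 = 214.2 / 6297.8 = 3.40% ≈ 3.4%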